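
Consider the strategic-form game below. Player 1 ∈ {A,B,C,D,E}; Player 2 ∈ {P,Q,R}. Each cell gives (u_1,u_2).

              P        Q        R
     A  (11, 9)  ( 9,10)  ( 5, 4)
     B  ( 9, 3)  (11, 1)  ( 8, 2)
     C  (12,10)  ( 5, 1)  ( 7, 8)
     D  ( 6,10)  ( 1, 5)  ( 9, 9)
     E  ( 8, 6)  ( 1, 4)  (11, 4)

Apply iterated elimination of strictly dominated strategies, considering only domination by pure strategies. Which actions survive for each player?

Survivors P1:{A,B,C} P2:{P,Q}

P2 drop R (P beats it: A:9>4 B:3>2 C:10>8 D:10>9 E:6>4)
P1 drop D (A beats it: P:11>6 Q:9>1)
P1 drop E (A beats it: P:11>8 Q:9>1)
P1→{A,B,C} P2→{P,Q}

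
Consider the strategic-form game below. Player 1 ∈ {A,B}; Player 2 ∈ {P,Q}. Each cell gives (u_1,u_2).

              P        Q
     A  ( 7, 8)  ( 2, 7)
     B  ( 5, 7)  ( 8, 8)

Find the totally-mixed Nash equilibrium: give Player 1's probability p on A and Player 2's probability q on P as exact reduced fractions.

P1 mixes 1/2 on A; P2 mixes 3/4 on P

P1 indiff ⇒ q·7+(1-q)·2 = q·5+(1-q)·8 ⇒ q(2) = (1-q)(6) ⇒ q = 3/4
P2 indiff ⇒ p·8+(1-p)·7 = p·7+(1-p)·8 ⇒ p(1) = (1-p)(1) ⇒ p = 1/2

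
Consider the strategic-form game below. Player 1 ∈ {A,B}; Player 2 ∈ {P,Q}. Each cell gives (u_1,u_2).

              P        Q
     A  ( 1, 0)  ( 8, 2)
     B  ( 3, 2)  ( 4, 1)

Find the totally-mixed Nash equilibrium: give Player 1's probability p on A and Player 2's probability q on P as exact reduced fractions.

P1 mixes 1/3 on A; P2 mixes 2/3 on P

P1 indiff ⇒ q·1+(1-q)·8 = q·3+(1-q)·4 ⇒ q(-2) = (1-q)(-4) ⇒ q = 2/3
P2 indiff ⇒ p·0+(1-p)·2 = p·2+(1-p)·1 ⇒ p(-2) = (1-p)(-1) ⇒ p = 1/3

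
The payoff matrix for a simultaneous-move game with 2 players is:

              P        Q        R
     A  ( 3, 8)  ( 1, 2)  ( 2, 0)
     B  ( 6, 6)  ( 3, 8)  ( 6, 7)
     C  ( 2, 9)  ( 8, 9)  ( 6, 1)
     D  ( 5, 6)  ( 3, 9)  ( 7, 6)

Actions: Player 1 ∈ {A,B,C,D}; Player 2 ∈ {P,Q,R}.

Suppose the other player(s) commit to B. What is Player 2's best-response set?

u_2(P vs B) = 6
u_2(Q vs B) = 8
u_2(R vs B) = 7
max payoff 8 at {Q}

P2 best: {Q}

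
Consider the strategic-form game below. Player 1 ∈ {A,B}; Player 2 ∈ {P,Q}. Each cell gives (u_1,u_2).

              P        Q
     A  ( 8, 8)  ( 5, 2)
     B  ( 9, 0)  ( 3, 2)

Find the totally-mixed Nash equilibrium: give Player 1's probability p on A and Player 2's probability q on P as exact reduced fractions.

p=1/4, q=2/3

P1 indiff ⇒ q·8+(1-q)·5 = q·9+(1-q)·3 ⇒ q(-1) = (1-q)(-2) ⇒ q = 2/3
P2 indiff ⇒ p·8+(1-p)·0 = p·2+(1-p)·2 ⇒ p(6) = (1-p)(2) ⇒ p = 1/4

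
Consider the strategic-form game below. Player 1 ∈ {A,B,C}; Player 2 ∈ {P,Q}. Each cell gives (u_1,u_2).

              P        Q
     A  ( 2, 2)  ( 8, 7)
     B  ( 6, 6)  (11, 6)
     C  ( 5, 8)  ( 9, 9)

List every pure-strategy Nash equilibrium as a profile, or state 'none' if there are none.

PSNE = {(B,P), (B,Q)}

(A,P): not NE [P1→B gives 6>2; P2→Q gives 7>2]
(A,Q): not NE [P1→B gives 11>8]
(B,P): NE
(B,Q): NE
(C,P): not NE [P1→B gives 6>5; P2→Q gives 9>8]
(C,Q): not NE [P1→B gives 11>9]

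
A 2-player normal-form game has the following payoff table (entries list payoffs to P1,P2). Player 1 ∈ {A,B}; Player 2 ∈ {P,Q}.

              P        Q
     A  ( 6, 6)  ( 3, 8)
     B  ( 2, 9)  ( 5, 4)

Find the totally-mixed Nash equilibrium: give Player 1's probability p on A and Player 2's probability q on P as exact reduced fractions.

p=5/7, q=1/3

P1 indiff ⇒ q·6+(1-q)·3 = q·2+(1-q)·5 ⇒ q(4) = (1-q)(2) ⇒ q = 1/3
P2 indiff ⇒ p·6+(1-p)·9 = p·8+(1-p)·4 ⇒ p(-2) = (1-p)(-5) ⇒ p = 5/7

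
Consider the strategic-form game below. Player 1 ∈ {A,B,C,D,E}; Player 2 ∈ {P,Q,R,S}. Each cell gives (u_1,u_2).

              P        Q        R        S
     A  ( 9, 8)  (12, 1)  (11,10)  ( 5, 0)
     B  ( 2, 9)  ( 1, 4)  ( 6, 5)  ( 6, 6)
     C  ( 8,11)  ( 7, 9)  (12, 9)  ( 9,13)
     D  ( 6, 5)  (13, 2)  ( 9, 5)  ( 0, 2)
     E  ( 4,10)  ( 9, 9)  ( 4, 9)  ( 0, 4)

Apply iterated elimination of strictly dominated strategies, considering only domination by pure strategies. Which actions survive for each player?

P1 drop B (C beats it: P:8>2 Q:7>1 R:12>6 S:9>6)
P1 drop E (A beats it: P:9>4 Q:12>9 R:11>4 S:5>0)
P2 drop Q (P beats it: A:8>1 C:11>9 D:5>2)
P1 drop D (A beats it: P:9>6 R:11>9 S:5>0)
P1→{A,C} P2→{P,R,S}

IESDS → P1:{A,C} P2:{P,R,S}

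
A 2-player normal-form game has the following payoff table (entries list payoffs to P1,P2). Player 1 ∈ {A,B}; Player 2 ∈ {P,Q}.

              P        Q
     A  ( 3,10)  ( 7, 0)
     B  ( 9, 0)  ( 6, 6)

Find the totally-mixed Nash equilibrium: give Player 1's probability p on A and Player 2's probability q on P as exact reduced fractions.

P1 mixes 3/8 on A; P2 mixes 1/7 on P

P1 indiff ⇒ q·3+(1-q)·7 = q·9+(1-q)·6 ⇒ q(-6) = (1-q)(-1) ⇒ q = 1/7
P2 indiff ⇒ p·10+(1-p)·0 = p·0+(1-p)·6 ⇒ p(10) = (1-p)(6) ⇒ p = 3/8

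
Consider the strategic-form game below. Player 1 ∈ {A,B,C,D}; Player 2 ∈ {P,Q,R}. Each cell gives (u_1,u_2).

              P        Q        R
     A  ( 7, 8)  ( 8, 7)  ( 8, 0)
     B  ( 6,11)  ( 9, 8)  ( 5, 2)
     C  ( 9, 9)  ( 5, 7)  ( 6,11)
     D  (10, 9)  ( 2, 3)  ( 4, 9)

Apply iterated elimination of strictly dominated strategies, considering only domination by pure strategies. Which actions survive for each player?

P2 drop Q (P beats it: A:8>7 B:11>8 C:9>7 D:9>3)
P1 drop B (A beats it: P:7>6 R:8>5)
P1→{A,C,D} P2→{P,R}

Survivors P1:{A,C,D} P2:{P,R}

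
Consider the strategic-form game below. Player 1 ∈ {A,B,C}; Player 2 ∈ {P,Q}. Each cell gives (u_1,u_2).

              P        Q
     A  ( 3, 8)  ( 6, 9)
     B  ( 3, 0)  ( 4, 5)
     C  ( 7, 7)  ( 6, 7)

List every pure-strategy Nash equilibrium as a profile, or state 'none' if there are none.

(A,P): not NE [P1→C gives 7>3; P2→Q gives 9>8]
(A,Q): NE
(B,P): not NE [P1→C gives 7>3; P2→Q gives 5>0]
(B,Q): not NE [P1→C gives 6>4]
(C,P): NE
(C,Q): NE

PSNE = {(A,Q), (C,P), (C,Q)}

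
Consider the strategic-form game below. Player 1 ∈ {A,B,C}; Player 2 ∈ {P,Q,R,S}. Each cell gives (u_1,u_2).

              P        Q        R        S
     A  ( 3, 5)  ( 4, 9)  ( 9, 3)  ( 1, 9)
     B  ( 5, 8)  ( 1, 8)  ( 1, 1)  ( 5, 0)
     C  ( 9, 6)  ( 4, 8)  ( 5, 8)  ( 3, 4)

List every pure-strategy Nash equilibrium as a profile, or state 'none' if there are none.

NE set: (A,Q), (C,Q)

(A,P): not NE [P1→C gives 9>3; P2→S gives 9>5]
(A,Q): NE
(A,R): not NE [P2→S gives 9>3]
(A,S): not NE [P1→B gives 5>1]
(B,P): not NE [P1→C gives 9>5]
(B,Q): not NE [P1→C gives 4>1]
(B,R): not NE [P1→A gives 9>1; P2→Q gives 8>1]
(B,S): not NE [P2→Q gives 8>0]
(C,P): not NE [P2→R gives 8>6]
(C,Q): NE
(C,R): not NE [P1→A gives 9>5]
(C,S): not NE [P1→B gives 5>3; P2→R gives 8>4]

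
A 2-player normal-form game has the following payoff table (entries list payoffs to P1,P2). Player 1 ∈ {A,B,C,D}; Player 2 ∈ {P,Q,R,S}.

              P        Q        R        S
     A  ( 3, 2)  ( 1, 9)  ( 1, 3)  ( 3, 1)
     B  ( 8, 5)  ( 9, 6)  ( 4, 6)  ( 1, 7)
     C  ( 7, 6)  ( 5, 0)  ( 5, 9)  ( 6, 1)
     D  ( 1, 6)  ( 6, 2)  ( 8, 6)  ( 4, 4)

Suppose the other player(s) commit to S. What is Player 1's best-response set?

u_1(A vs S) = 3
u_1(B vs S) = 1
u_1(C vs S) = 6
u_1(D vs S) = 4
max payoff 6 at {C}

BR_1 = {C}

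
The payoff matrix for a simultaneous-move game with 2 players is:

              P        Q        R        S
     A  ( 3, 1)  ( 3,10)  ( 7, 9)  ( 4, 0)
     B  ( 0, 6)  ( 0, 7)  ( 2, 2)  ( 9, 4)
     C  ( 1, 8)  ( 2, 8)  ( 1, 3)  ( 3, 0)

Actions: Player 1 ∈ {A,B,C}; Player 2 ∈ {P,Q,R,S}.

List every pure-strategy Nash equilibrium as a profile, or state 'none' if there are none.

NE set: (A,Q)

(A,P): not NE [P2→Q gives 10>1]
(A,Q): NE
(A,R): not NE [P2→Q gives 10>9]
(A,S): not NE [P1→B gives 9>4; P2→Q gives 10>0]
(B,P): not NE [P1→A gives 3>0; P2→Q gives 7>6]
(B,Q): not NE [P1→A gives 3>0]
(B,R): not NE [P1→A gives 7>2; P2→Q gives 7>2]
(B,S): not NE [P2→Q gives 7>4]
(C,P): not NE [P1→A gives 3>1]
(C,Q): not NE [P1→A gives 3>2]
(C,R): not NE [P1→A gives 7>1; P2→Q gives 8>3]
(C,S): not NE [P1→B gives 9>3; P2→Q gives 8>0]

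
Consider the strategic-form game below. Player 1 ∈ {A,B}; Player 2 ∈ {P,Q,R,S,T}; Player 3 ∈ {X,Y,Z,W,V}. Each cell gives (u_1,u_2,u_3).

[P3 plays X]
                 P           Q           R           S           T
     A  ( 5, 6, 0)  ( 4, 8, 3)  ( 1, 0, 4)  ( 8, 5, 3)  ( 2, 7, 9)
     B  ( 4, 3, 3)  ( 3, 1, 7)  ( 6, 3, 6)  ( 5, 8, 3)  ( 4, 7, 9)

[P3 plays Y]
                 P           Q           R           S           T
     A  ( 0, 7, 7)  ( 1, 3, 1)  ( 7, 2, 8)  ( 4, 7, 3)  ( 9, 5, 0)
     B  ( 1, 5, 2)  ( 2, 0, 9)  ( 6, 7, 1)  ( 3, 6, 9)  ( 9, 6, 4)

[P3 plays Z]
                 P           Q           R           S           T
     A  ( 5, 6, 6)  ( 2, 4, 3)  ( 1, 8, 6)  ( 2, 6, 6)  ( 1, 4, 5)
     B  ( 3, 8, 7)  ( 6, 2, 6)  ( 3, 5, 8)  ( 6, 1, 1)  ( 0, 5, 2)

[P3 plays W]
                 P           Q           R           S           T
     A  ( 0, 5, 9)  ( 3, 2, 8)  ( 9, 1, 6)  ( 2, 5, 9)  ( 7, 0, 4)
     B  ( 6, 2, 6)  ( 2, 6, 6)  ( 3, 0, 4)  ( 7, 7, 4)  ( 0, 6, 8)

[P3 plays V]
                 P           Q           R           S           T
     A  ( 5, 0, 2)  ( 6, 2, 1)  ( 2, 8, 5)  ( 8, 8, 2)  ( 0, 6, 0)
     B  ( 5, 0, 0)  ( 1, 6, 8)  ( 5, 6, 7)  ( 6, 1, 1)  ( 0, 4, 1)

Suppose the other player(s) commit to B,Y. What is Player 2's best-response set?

u_2(P vs B,Y) = 5
u_2(Q vs B,Y) = 0
u_2(R vs B,Y) = 7
u_2(S vs B,Y) = 6
u_2(T vs B,Y) = 6
max payoff 7 at {R}

argmax u_2 = {R}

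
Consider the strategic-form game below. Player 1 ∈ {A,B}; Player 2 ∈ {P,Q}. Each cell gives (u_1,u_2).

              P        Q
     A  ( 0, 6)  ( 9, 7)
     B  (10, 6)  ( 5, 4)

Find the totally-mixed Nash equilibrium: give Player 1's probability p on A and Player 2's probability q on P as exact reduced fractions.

(p,q) = (2/3, 2/7)

P1 indiff ⇒ q·0+(1-q)·9 = q·10+(1-q)·5 ⇒ q(-10) = (1-q)(-4) ⇒ q = 2/7
P2 indiff ⇒ p·6+(1-p)·6 = p·7+(1-p)·4 ⇒ p(-1) = (1-p)(-2) ⇒ p = 2/3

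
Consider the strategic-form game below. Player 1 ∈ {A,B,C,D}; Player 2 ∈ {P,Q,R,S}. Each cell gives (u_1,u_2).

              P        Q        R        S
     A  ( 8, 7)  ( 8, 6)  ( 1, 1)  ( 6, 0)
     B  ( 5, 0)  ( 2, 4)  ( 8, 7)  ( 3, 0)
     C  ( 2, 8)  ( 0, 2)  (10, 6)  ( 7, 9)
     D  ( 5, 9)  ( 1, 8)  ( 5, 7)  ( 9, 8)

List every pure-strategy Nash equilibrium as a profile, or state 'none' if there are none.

(A,P): NE
(A,Q): not NE [P2→P gives 7>6]
(A,R): not NE [P1→C gives 10>1; P2→P gives 7>1]
(A,S): not NE [P1→D gives 9>6; P2→P gives 7>0]
(B,P): not NE [P1→A gives 8>5; P2→R gives 7>0]
(B,Q): not NE [P1→A gives 8>2; P2→R gives 7>4]
(B,R): not NE [P1→C gives 10>8]
(B,S): not NE [P1→D gives 9>3; P2→R gives 7>0]
(C,P): not NE [P1→A gives 8>2; P2→S gives 9>8]
(C,Q): not NE [P1→A gives 8>0; P2→S gives 9>2]
(C,R): not NE [P2→S gives 9>6]
(C,S): not NE [P1→D gives 9>7]
(D,P): not NE [P1→A gives 8>5]
(D,Q): not NE [P1→A gives 8>1; P2→P gives 9>8]
(D,R): not NE [P1→C gives 10>5; P2→P gives 9>7]
(D,S): not NE [P2→P gives 9>8]

NE set: (A,P)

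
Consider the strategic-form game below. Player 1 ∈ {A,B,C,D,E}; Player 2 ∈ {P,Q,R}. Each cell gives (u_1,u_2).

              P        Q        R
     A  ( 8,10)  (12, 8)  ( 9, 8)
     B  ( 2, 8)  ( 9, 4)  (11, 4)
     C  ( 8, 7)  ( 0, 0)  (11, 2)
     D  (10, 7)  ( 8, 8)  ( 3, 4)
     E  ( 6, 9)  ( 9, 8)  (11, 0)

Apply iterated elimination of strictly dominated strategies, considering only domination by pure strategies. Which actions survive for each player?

Remaining: P1:{A,D} P2:{P,Q}

P2 drop R (P beats it: A:10>8 B:8>4 C:7>2 D:7>4 E:9>0)
P1 drop B (A beats it: P:8>2 Q:12>9)
P1 drop C (D beats it: P:10>8 Q:8>0)
P1 drop E (A beats it: P:8>6 Q:12>9)
P1→{A,D} P2→{P,Q}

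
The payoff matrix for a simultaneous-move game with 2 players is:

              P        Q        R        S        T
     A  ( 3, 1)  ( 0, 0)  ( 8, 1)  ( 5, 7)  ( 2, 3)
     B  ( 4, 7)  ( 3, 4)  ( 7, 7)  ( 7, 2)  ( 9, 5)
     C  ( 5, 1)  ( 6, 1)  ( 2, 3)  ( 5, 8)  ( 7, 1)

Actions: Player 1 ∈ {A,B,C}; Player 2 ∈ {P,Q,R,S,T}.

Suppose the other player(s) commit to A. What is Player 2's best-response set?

BR_2 = {S}

u_2(P vs A) = 1
u_2(Q vs A) = 0
u_2(R vs A) = 1
u_2(S vs A) = 7
u_2(T vs A) = 3
max payoff 7 at {S}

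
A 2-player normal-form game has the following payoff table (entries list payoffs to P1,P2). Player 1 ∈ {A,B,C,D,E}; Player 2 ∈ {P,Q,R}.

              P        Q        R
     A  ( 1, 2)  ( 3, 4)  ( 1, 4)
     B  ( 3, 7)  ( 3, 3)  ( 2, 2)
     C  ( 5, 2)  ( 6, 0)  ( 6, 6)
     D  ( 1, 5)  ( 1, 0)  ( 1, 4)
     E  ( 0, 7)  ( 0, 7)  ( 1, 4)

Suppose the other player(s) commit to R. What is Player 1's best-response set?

argmax u_1 = {C}

u_1(A vs R) = 1
u_1(B vs R) = 2
u_1(C vs R) = 6
u_1(D vs R) = 1
u_1(E vs R) = 1
max payoff 6 at {C}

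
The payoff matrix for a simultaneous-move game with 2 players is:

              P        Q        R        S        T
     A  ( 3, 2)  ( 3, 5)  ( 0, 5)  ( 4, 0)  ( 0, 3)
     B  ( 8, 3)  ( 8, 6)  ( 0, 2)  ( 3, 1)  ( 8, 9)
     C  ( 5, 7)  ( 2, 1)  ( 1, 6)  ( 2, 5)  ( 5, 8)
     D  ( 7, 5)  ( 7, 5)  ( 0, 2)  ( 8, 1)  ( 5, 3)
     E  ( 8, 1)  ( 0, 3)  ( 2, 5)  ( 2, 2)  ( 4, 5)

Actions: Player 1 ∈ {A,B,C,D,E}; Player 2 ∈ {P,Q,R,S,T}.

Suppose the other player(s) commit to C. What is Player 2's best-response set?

argmax u_2 = {T}

u_2(P vs C) = 7
u_2(Q vs C) = 1
u_2(R vs C) = 6
u_2(S vs C) = 5
u_2(T vs C) = 8
max payoff 8 at {T}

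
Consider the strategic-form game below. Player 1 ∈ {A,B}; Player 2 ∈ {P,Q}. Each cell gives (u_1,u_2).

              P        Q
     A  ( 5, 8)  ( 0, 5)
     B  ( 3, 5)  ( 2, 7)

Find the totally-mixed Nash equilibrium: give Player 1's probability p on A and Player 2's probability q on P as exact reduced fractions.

P1 indiff ⇒ q·5+(1-q)·0 = q·3+(1-q)·2 ⇒ q(2) = (1-q)(2) ⇒ q = 1/2
P2 indiff ⇒ p·8+(1-p)·5 = p·5+(1-p)·7 ⇒ p(3) = (1-p)(2) ⇒ p = 2/5

(p,q) = (2/5, 1/2)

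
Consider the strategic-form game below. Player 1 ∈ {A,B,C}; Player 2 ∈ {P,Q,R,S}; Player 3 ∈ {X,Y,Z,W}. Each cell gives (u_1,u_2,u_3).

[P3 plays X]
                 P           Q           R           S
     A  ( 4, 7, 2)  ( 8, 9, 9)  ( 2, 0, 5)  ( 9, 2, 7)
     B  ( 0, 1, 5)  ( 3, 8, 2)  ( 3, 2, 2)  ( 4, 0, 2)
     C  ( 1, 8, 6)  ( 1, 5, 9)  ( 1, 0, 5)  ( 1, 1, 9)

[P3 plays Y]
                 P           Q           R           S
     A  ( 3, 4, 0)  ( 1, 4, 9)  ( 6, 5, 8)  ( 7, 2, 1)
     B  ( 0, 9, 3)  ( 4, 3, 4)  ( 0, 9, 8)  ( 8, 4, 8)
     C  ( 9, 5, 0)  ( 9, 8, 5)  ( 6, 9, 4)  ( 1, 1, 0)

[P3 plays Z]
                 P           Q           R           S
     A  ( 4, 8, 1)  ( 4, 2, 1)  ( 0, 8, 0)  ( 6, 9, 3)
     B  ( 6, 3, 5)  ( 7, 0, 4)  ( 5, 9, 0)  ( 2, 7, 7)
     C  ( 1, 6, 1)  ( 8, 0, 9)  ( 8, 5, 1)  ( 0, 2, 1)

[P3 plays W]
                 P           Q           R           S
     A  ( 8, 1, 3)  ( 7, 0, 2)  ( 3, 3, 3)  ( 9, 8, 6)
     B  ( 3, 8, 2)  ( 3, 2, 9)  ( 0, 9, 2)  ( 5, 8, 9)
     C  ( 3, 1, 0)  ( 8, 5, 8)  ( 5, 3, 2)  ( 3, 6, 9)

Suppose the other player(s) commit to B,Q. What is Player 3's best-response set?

argmax u_3 = {W}

u_3(X vs B,Q) = 2
u_3(Y vs B,Q) = 4
u_3(Z vs B,Q) = 4
u_3(W vs B,Q) = 9
max payoff 9 at {W}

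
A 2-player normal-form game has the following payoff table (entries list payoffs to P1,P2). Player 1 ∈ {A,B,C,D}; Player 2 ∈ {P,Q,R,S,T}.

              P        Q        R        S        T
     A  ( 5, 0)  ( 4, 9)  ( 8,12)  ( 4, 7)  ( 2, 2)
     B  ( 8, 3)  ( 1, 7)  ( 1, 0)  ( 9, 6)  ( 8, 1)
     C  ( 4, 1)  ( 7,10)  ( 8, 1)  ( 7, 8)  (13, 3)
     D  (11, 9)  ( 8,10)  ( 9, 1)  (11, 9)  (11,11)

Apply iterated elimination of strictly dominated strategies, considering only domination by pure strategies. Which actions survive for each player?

IESDS → P1:{C,D} P2:{Q,T}

P1 drop A (D beats it: P:11>5 Q:8>4 R:9>8 S:11>4 T:11>2)
P1 drop B (D beats it: P:11>8 Q:8>1 R:9>1 S:11>9 T:11>8)
P2 drop P (Q beats it: C:10>1 D:10>9)
P2 drop R (Q beats it: C:10>1 D:10>1)
P2 drop S (Q beats it: C:10>8 D:10>9)
P1→{C,D} P2→{Q,T}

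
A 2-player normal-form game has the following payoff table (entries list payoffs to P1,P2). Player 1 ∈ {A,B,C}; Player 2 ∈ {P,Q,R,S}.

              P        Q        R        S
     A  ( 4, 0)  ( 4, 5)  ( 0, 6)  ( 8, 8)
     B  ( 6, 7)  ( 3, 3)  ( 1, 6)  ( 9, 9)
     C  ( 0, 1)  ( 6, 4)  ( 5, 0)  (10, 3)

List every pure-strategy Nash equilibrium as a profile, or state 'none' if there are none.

(A,P): not NE [P1→B gives 6>4; P2→S gives 8>0]
(A,Q): not NE [P1→C gives 6>4; P2→S gives 8>5]
(A,R): not NE [P1→C gives 5>0; P2→S gives 8>6]
(A,S): not NE [P1→C gives 10>8]
(B,P): not NE [P2→S gives 9>7]
(B,Q): not NE [P1→C gives 6>3; P2→S gives 9>3]
(B,R): not NE [P1→C gives 5>1; P2→S gives 9>6]
(B,S): not NE [P1→C gives 10>9]
(C,P): not NE [P1→B gives 6>0; P2→Q gives 4>1]
(C,Q): NE
(C,R): not NE [P2→Q gives 4>0]
(C,S): not NE [P2→Q gives 4>3]

NE set: (C,Q)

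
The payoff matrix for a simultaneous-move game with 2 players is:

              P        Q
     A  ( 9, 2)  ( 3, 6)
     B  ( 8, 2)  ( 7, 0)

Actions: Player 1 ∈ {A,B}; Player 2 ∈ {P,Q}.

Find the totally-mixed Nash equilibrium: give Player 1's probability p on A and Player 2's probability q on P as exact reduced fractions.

P1 indiff ⇒ q·9+(1-q)·3 = q·8+(1-q)·7 ⇒ q(1) = (1-q)(4) ⇒ q = 4/5
P2 indiff ⇒ p·2+(1-p)·2 = p·6+(1-p)·0 ⇒ p(-4) = (1-p)(-2) ⇒ p = 1/3

P1 mixes 1/3 on A; P2 mixes 4/5 on P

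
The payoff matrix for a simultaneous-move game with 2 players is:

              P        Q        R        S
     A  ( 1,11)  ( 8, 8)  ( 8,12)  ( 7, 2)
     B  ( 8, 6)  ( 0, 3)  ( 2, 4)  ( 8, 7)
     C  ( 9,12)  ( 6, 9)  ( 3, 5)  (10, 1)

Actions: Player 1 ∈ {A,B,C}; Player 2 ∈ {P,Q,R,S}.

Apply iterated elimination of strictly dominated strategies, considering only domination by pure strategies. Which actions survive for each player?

IESDS → P1:{A,C} P2:{P,R}

P1 drop B (C beats it: P:9>8 Q:6>0 R:3>2 S:10>8)
P2 drop Q (P beats it: A:11>8 C:12>9)
P2 drop S (P beats it: A:11>2 C:12>1)
P1→{A,C} P2→{P,R}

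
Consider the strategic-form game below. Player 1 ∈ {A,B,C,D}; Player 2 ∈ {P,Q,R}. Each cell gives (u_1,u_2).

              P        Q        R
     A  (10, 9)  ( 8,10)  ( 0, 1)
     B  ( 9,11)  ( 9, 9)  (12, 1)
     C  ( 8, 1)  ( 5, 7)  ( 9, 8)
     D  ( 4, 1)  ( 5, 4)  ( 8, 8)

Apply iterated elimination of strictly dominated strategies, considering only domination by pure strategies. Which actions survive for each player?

IESDS → P1:{A,B} P2:{P,Q}

P1 drop C (B beats it: P:9>8 Q:9>5 R:12>9)
P1 drop D (B beats it: P:9>4 Q:9>5 R:12>8)
P2 drop R (P beats it: A:9>1 B:11>1)
P1→{A,B} P2→{P,Q}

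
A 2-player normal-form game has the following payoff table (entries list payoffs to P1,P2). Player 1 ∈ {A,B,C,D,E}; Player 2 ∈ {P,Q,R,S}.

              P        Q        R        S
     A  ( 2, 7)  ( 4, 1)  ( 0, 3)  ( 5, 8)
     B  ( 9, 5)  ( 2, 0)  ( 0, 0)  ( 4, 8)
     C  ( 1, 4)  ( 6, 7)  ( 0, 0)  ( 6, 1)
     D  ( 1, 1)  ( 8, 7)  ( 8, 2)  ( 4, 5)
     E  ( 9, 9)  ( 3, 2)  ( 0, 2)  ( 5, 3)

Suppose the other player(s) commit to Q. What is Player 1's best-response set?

u_1(A vs Q) = 4
u_1(B vs Q) = 2
u_1(C vs Q) = 6
u_1(D vs Q) = 8
u_1(E vs Q) = 3
max payoff 8 at {D}

P1 best: {D}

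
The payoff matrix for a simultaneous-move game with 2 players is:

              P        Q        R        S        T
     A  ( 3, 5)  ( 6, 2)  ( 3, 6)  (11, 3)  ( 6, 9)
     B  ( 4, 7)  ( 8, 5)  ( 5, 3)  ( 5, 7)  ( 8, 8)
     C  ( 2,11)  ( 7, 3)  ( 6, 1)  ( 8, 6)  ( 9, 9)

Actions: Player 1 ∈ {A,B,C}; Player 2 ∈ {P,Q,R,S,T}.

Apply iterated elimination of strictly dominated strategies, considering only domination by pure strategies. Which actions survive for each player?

Survivors P1:{B,C} P2:{P,T}

P2 drop Q (P beats it: A:5>2 B:7>5 C:11>3)
P2 drop R (T beats it: A:9>6 B:8>3 C:9>1)
P2 drop S (T beats it: A:9>3 B:8>7 C:9>6)
P1 drop A (B beats it: P:4>3 T:8>6)
P1→{B,C} P2→{P,T}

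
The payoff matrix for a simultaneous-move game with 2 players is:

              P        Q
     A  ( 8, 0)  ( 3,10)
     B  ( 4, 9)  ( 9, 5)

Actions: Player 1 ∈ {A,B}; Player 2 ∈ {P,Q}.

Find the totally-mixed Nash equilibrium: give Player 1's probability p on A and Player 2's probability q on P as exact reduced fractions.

p=2/7, q=3/5

P1 indiff ⇒ q·8+(1-q)·3 = q·4+(1-q)·9 ⇒ q(4) = (1-q)(6) ⇒ q = 3/5
P2 indiff ⇒ p·0+(1-p)·9 = p·10+(1-p)·5 ⇒ p(-10) = (1-p)(-4) ⇒ p = 2/7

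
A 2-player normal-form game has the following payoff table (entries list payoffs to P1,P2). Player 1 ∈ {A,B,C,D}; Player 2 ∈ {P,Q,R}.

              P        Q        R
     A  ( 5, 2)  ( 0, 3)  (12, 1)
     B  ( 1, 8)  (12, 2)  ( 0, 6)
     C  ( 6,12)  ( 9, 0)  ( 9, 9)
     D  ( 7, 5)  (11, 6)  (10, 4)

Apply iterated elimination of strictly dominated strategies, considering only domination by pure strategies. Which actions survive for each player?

P1 drop C (D beats it: P:7>6 Q:11>9 R:10>9)
P2 drop R (P beats it: A:2>1 B:8>6 D:5>4)
P1 drop A (D beats it: P:7>5 Q:11>0)
P1→{B,D} P2→{P,Q}

Remaining: P1:{B,D} P2:{P,Q}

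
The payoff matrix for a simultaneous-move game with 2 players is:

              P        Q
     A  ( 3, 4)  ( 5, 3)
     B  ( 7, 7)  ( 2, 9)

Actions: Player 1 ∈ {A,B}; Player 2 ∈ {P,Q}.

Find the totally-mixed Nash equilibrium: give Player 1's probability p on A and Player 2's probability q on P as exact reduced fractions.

p=2/3, q=3/7

P1 indiff ⇒ q·3+(1-q)·5 = q·7+(1-q)·2 ⇒ q(-4) = (1-q)(-3) ⇒ q = 3/7
P2 indiff ⇒ p·4+(1-p)·7 = p·3+(1-p)·9 ⇒ p(1) = (1-p)(2) ⇒ p = 2/3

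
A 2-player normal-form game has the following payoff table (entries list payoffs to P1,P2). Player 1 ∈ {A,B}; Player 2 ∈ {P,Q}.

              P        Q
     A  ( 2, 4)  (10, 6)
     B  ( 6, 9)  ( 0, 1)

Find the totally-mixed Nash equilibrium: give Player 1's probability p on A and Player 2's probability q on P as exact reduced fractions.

P1 indiff ⇒ q·2+(1-q)·10 = q·6+(1-q)·0 ⇒ q(-4) = (1-q)(-10) ⇒ q = 5/7
P2 indiff ⇒ p·4+(1-p)·9 = p·6+(1-p)·1 ⇒ p(-2) = (1-p)(-8) ⇒ p = 4/5

p=4/5, q=5/7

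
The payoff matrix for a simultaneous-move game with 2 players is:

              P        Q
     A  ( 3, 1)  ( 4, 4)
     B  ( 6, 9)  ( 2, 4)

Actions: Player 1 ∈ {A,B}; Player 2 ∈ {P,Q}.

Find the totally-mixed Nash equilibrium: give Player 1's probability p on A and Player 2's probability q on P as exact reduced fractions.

P1 indiff ⇒ q·3+(1-q)·4 = q·6+(1-q)·2 ⇒ q(-3) = (1-q)(-2) ⇒ q = 2/5
P2 indiff ⇒ p·1+(1-p)·9 = p·4+(1-p)·4 ⇒ p(-3) = (1-p)(-5) ⇒ p = 5/8

p=5/8, q=2/5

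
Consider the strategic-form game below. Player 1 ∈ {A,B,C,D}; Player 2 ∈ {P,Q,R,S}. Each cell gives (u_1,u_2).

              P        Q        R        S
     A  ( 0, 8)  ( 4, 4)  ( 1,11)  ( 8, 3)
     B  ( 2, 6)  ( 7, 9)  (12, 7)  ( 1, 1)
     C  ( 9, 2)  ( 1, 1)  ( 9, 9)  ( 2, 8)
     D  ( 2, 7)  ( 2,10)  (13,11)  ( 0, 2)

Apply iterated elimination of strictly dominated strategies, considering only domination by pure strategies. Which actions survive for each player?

Survivors P1:{B,D} P2:{Q,R}

P2 drop P (R beats it: A:11>8 B:7>6 C:9>2 D:11>7)
P2 drop S (R beats it: A:11>3 B:7>1 C:9>8 D:11>2)
P1 drop A (B beats it: Q:7>4 R:12>1)
P1 drop C (B beats it: Q:7>1 R:12>9)
P1→{B,D} P2→{Q,R}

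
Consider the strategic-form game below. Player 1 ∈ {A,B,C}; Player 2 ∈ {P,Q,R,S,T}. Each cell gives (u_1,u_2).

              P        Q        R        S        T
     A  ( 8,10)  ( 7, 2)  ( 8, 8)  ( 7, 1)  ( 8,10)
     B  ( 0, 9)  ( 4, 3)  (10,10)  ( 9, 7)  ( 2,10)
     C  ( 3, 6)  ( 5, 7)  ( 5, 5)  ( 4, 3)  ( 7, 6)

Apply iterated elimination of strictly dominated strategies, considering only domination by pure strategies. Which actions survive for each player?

P1 drop C (A beats it: P:8>3 Q:7>5 R:8>5 S:7>4 T:8>7)
P2 drop Q (P beats it: A:10>2 B:9>3)
P2 drop S (P beats it: A:10>1 B:9>7)
P1→{A,B} P2→{P,R,T}

IESDS → P1:{A,B} P2:{P,R,T}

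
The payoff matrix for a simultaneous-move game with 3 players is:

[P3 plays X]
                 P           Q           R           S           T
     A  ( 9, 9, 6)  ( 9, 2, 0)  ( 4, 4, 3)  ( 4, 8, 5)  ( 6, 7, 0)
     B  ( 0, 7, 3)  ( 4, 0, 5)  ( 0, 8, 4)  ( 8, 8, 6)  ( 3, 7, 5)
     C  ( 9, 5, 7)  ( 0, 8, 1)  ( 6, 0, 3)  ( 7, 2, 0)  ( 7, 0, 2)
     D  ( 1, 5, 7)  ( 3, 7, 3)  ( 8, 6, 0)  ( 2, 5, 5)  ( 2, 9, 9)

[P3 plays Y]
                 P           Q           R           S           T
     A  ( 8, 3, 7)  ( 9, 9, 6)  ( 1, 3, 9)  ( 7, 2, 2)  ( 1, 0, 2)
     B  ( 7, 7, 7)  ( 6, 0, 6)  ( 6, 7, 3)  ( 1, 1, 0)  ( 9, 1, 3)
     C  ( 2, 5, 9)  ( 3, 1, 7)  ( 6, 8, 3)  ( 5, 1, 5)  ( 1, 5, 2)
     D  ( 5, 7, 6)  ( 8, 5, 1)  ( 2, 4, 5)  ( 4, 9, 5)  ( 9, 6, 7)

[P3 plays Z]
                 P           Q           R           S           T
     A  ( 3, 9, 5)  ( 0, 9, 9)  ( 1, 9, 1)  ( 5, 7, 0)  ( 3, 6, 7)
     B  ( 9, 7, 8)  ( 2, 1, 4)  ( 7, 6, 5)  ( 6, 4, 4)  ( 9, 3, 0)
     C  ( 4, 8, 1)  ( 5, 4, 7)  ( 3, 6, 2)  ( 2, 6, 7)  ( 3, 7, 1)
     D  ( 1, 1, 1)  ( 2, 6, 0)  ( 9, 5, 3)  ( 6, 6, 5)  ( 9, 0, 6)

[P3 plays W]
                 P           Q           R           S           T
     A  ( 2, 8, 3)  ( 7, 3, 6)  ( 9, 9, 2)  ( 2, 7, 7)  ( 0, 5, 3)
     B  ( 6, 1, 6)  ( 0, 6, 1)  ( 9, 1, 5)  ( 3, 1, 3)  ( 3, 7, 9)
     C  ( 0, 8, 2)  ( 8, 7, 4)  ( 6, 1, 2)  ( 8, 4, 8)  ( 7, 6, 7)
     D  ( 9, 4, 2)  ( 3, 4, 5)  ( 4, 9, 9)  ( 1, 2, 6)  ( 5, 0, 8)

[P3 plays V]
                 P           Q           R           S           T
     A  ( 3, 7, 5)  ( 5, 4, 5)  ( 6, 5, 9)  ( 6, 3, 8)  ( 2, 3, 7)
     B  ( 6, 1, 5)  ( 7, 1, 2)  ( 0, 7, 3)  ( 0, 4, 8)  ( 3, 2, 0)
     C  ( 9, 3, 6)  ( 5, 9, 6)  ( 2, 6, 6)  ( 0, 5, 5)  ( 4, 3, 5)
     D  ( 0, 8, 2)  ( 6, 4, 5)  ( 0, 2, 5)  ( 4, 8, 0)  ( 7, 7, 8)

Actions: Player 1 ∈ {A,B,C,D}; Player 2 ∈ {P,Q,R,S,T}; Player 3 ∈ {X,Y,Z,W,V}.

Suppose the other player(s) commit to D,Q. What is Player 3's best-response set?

argmax u_3 = {W,V}

u_3(X vs D,Q) = 3
u_3(Y vs D,Q) = 1
u_3(Z vs D,Q) = 0
u_3(W vs D,Q) = 5
u_3(V vs D,Q) = 5
max payoff 5 at {W,V}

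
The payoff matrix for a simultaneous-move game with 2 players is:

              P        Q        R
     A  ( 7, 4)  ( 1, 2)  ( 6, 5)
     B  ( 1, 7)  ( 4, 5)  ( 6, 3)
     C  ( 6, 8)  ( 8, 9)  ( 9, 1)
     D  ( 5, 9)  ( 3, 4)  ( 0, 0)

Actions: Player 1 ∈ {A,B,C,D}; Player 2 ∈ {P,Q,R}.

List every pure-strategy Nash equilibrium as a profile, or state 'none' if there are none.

(A,P): not NE [P2→R gives 5>4]
(A,Q): not NE [P1→C gives 8>1; P2→R gives 5>2]
(A,R): not NE [P1→C gives 9>6]
(B,P): not NE [P1→A gives 7>1]
(B,Q): not NE [P1→C gives 8>4; P2→P gives 7>5]
(B,R): not NE [P1→C gives 9>6; P2→P gives 7>3]
(C,P): not NE [P1→A gives 7>6; P2→Q gives 9>8]
(C,Q): NE
(C,R): not NE [P2→Q gives 9>1]
(D,P): not NE [P1→A gives 7>5]
(D,Q): not NE [P1→C gives 8>3; P2→P gives 9>4]
(D,R): not NE [P1→C gives 9>0; P2→P gives 9>0]

PSNE = {(C,Q)}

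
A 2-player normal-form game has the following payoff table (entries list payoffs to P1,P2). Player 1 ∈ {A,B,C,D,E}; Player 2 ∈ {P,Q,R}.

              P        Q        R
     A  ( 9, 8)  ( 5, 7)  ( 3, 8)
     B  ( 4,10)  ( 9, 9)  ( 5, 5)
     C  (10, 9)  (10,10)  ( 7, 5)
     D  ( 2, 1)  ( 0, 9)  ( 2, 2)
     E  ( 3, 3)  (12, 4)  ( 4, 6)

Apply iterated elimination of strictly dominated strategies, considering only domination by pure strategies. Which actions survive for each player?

P1 drop A (C beats it: P:10>9 Q:10>5 R:7>3)
P1 drop B (C beats it: P:10>4 Q:10>9 R:7>5)
P1 drop D (C beats it: P:10>2 Q:10>0 R:7>2)
P2 drop P (Q beats it: C:10>9 E:4>3)
P1→{C,E} P2→{Q,R}

Survivors P1:{C,E} P2:{Q,R}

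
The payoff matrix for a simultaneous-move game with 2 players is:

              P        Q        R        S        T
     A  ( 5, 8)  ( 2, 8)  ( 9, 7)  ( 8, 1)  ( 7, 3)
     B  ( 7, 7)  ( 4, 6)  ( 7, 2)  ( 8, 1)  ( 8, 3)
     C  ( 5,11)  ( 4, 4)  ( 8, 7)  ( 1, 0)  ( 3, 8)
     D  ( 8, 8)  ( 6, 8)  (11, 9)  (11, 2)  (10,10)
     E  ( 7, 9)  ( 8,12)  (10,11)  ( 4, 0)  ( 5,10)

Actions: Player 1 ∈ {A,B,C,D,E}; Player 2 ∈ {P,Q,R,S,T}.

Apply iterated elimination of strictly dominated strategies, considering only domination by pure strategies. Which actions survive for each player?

Remaining: P1:{D,E} P2:{Q,R,T}

P1 drop A (D beats it: P:8>5 Q:6>2 R:11>9 S:11>8 T:10>7)
P1 drop B (D beats it: P:8>7 Q:6>4 R:11>7 S:11>8 T:10>8)
P1 drop C (D beats it: P:8>5 Q:6>4 R:11>8 S:11>1 T:10>3)
P2 drop P (R beats it: D:9>8 E:11>9)
P2 drop S (Q beats it: D:8>2 E:12>0)
P1→{D,E} P2→{Q,R,T}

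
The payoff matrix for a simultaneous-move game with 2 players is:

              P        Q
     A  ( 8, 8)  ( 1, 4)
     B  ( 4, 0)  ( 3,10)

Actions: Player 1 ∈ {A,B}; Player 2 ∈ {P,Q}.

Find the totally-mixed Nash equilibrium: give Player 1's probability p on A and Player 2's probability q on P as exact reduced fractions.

P1 indiff ⇒ q·8+(1-q)·1 = q·4+(1-q)·3 ⇒ q(4) = (1-q)(2) ⇒ q = 1/3
P2 indiff ⇒ p·8+(1-p)·0 = p·4+(1-p)·10 ⇒ p(4) = (1-p)(10) ⇒ p = 5/7

P1 mixes 5/7 on A; P2 mixes 1/3 on P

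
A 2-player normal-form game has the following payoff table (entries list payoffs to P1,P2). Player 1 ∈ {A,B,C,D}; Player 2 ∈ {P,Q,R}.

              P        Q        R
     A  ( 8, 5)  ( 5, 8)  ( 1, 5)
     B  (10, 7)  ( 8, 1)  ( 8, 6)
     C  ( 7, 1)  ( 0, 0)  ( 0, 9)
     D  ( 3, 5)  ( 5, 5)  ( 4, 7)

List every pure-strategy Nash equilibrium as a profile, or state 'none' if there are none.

NE set: (B,P)

(A,P): not NE [P1→B gives 10>8; P2→Q gives 8>5]
(A,Q): not NE [P1→B gives 8>5]
(A,R): not NE [P1→B gives 8>1; P2→Q gives 8>5]
(B,P): NE
(B,Q): not NE [P2→P gives 7>1]
(B,R): not NE [P2→P gives 7>6]
(C,P): not NE [P1→B gives 10>7; P2→R gives 9>1]
(C,Q): not NE [P1→B gives 8>0; P2→R gives 9>0]
(C,R): not NE [P1→B gives 8>0]
(D,P): not NE [P1→B gives 10>3; P2→R gives 7>5]
(D,Q): not NE [P1→B gives 8>5; P2→R gives 7>5]
(D,R): not NE [P1→B gives 8>4]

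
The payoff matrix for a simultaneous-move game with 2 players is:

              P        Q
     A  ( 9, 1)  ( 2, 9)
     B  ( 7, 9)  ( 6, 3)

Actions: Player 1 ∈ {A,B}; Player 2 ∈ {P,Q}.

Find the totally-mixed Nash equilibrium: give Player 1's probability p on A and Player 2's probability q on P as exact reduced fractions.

P1 indiff ⇒ q·9+(1-q)·2 = q·7+(1-q)·6 ⇒ q(2) = (1-q)(4) ⇒ q = 2/3
P2 indiff ⇒ p·1+(1-p)·9 = p·9+(1-p)·3 ⇒ p(-8) = (1-p)(-6) ⇒ p = 3/7

(p,q) = (3/7, 2/3)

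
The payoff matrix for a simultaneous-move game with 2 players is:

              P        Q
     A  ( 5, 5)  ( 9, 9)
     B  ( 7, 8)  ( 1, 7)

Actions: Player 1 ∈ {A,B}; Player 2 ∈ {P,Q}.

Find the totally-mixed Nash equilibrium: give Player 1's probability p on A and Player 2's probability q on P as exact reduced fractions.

P1 indiff ⇒ q·5+(1-q)·9 = q·7+(1-q)·1 ⇒ q(-2) = (1-q)(-8) ⇒ q = 4/5
P2 indiff ⇒ p·5+(1-p)·8 = p·9+(1-p)·7 ⇒ p(-4) = (1-p)(-1) ⇒ p = 1/5

P1 mixes 1/5 on A; P2 mixes 4/5 on P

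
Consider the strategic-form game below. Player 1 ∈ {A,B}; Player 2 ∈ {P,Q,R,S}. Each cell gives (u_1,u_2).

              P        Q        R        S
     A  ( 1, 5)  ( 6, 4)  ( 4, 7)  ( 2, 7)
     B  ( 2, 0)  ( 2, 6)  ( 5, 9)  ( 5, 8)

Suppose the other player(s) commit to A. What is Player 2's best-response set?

P2 best: {R,S}

u_2(P vs A) = 5
u_2(Q vs A) = 4
u_2(R vs A) = 7
u_2(S vs A) = 7
max payoff 7 at {R,S}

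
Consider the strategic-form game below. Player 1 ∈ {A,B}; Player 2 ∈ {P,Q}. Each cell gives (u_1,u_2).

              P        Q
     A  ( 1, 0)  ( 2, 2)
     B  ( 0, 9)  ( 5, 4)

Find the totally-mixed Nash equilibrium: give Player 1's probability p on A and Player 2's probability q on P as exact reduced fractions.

P1 indiff ⇒ q·1+(1-q)·2 = q·0+(1-q)·5 ⇒ q(1) = (1-q)(3) ⇒ q = 3/4
P2 indiff ⇒ p·0+(1-p)·9 = p·2+(1-p)·4 ⇒ p(-2) = (1-p)(-5) ⇒ p = 5/7

P1 mixes 5/7 on A; P2 mixes 3/4 on P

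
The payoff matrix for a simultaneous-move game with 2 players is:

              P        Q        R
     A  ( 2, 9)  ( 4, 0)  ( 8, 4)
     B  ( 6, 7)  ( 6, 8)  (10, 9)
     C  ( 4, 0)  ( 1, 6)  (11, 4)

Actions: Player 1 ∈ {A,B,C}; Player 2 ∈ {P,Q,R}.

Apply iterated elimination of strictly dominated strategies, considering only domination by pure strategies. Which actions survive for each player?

P1 drop A (B beats it: P:6>2 Q:6>4 R:10>8)
P2 drop P (Q beats it: B:8>7 C:6>0)
P1→{B,C} P2→{Q,R}

Survivors P1:{B,C} P2:{Q,R}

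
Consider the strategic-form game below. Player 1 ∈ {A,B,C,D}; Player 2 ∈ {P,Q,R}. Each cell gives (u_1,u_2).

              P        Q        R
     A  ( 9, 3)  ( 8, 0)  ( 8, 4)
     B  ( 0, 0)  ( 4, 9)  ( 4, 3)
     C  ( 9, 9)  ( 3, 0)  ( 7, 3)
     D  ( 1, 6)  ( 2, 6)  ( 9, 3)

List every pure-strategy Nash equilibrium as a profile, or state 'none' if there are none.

NE set: (C,P)

(A,P): not NE [P2→R gives 4>3]
(A,Q): not NE [P2→R gives 4>0]
(A,R): not NE [P1→D gives 9>8]
(B,P): not NE [P1→C gives 9>0; P2→Q gives 9>0]
(B,Q): not NE [P1→A gives 8>4]
(B,R): not NE [P1→D gives 9>4; P2→Q gives 9>3]
(C,P): NE
(C,Q): not NE [P1→A gives 8>3; P2→P gives 9>0]
(C,R): not NE [P1→D gives 9>7; P2→P gives 9>3]
(D,P): not NE [P1→C gives 9>1]
(D,Q): not NE [P1→A gives 8>2]
(D,R): not NE [P2→Q gives 6>3]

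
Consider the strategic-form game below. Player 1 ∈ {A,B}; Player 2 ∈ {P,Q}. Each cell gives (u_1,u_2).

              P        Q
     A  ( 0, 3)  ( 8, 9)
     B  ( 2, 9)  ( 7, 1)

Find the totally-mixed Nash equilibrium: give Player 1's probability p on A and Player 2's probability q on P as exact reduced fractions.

P1 indiff ⇒ q·0+(1-q)·8 = q·2+(1-q)·7 ⇒ q(-2) = (1-q)(-1) ⇒ q = 1/3
P2 indiff ⇒ p·3+(1-p)·9 = p·9+(1-p)·1 ⇒ p(-6) = (1-p)(-8) ⇒ p = 4/7

P1 mixes 4/7 on A; P2 mixes 1/3 on P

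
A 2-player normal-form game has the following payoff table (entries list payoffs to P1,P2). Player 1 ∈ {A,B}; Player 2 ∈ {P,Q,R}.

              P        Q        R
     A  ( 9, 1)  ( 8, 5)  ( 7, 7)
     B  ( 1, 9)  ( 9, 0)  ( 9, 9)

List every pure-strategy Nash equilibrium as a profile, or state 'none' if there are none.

Nash profiles: (B,R)

(A,P): not NE [P2→R gives 7>1]
(A,Q): not NE [P1→B gives 9>8; P2→R gives 7>5]
(A,R): not NE [P1→B gives 9>7]
(B,P): not NE [P1→A gives 9>1]
(B,Q): not NE [P2→R gives 9>0]
(B,R): NE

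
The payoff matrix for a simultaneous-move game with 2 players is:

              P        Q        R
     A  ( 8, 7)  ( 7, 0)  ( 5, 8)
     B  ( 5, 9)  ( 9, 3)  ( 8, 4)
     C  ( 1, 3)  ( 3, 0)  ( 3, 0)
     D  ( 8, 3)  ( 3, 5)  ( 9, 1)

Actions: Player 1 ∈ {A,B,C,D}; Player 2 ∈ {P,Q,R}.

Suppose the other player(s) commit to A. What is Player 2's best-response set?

u_2(P vs A) = 7
u_2(Q vs A) = 0
u_2(R vs A) = 8
max payoff 8 at {R}

P2 best: {R}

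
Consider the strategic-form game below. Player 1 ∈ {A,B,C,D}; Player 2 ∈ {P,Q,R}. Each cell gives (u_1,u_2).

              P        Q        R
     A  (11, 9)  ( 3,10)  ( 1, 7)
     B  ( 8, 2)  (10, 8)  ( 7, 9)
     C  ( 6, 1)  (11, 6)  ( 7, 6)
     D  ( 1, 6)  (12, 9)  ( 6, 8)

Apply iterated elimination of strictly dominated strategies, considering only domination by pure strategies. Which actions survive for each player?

P2 drop P (Q beats it: A:10>9 B:8>2 C:6>1 D:9>6)
P1 drop A (B beats it: Q:10>3 R:7>1)
P1→{B,C,D} P2→{Q,R}

Remaining: P1:{B,C,D} P2:{Q,R}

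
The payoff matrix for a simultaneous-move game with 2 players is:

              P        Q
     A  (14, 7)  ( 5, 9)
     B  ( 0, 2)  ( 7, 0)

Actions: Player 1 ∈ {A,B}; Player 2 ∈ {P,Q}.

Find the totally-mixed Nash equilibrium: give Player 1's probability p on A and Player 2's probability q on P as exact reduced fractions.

P1 indiff ⇒ q·14+(1-q)·5 = q·0+(1-q)·7 ⇒ q(14) = (1-q)(2) ⇒ q = 1/8
P2 indiff ⇒ p·7+(1-p)·2 = p·9+(1-p)·0 ⇒ p(-2) = (1-p)(-2) ⇒ p = 1/2

p=1/2, q=1/8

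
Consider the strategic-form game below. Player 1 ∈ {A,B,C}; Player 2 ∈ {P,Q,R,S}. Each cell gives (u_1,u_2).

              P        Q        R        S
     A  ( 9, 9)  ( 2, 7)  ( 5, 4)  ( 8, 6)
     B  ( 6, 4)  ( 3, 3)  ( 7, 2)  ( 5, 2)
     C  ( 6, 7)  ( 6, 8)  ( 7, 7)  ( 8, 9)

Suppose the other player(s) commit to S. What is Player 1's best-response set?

u_1(A vs S) = 8
u_1(B vs S) = 5
u_1(C vs S) = 8
max payoff 8 at {A,C}

argmax u_1 = {A,C}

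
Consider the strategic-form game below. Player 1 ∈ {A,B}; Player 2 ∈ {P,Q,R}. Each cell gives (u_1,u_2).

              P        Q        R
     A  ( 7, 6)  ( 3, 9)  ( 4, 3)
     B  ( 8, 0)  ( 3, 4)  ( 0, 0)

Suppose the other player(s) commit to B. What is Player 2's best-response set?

u_2(P vs B) = 0
u_2(Q vs B) = 4
u_2(R vs B) = 0
max payoff 4 at {Q}

BR_2 = {Q}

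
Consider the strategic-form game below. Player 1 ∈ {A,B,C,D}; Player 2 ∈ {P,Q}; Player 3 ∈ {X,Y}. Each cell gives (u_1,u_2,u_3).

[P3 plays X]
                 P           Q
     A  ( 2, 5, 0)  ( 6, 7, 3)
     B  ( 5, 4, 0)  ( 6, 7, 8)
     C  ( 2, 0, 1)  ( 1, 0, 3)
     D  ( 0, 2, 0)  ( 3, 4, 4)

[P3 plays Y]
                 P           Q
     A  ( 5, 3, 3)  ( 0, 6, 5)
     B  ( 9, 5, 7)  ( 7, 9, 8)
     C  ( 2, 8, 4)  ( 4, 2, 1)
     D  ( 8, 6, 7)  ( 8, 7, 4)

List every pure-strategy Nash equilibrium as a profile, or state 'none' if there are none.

Nash profiles: (B,Q,X), (D,Q,Y)

(A,P,X): not NE [P1→B gives 5>2; P2→Q gives 7>5; P3→Y gives 3>0]
(A,P,Y): not NE [P1→B gives 9>5; P2→Q gives 6>3]
(A,Q,X): not NE [P3→Y gives 5>3]
(A,Q,Y): not NE [P1→D gives 8>0]
(B,P,X): not NE [P2→Q gives 7>4; P3→Y gives 7>0]
(B,P,Y): not NE [P2→Q gives 9>5]
(B,Q,X): NE
(B,Q,Y): not NE [P1→D gives 8>7]
(C,P,X): not NE [P1→B gives 5>2; P3→Y gives 4>1]
(C,P,Y): not NE [P1→B gives 9>2]
(C,Q,X): not NE [P1→B gives 6>1]
(C,Q,Y): not NE [P1→D gives 8>4; P2→P gives 8>2; P3→X gives 3>1]
(D,P,X): not NE [P1→B gives 5>0; P2→Q gives 4>2; P3→Y gives 7>0]
(D,P,Y): not NE [P1→B gives 9>8; P2→Q gives 7>6]
(D,Q,X): not NE [P1→B gives 6>3]
(D,Q,Y): NE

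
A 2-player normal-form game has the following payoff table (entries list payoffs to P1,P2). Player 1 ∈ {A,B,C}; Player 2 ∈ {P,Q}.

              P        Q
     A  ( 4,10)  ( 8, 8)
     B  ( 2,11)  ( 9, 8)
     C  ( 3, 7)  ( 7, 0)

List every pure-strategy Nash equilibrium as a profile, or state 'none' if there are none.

PSNE = {(A,P)}

(A,P): NE
(A,Q): not NE [P1→B gives 9>8; P2→P gives 10>8]
(B,P): not NE [P1→A gives 4>2]
(B,Q): not NE [P2→P gives 11>8]
(C,P): not NE [P1→A gives 4>3]
(C,Q): not NE [P1→B gives 9>7; P2→P gives 7>0]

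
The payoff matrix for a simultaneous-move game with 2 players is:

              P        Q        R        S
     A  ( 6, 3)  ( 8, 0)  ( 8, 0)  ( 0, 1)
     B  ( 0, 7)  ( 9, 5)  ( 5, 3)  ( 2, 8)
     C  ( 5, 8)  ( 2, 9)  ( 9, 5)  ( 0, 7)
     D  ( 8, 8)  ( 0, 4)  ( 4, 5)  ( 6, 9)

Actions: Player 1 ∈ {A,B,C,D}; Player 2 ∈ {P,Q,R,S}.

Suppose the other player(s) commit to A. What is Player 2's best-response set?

BR_2 = {P}

u_2(P vs A) = 3
u_2(Q vs A) = 0
u_2(R vs A) = 0
u_2(S vs A) = 1
max payoff 3 at {P}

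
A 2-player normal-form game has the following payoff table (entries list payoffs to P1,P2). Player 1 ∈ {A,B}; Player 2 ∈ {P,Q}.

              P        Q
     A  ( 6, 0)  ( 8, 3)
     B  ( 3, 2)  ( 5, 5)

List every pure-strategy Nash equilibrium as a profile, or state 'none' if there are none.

PSNE = {(A,Q)}

(A,P): not NE [P2→Q gives 3>0]
(A,Q): NE
(B,P): not NE [P1→A gives 6>3; P2→Q gives 5>2]
(B,Q): not NE [P1→A gives 8>5]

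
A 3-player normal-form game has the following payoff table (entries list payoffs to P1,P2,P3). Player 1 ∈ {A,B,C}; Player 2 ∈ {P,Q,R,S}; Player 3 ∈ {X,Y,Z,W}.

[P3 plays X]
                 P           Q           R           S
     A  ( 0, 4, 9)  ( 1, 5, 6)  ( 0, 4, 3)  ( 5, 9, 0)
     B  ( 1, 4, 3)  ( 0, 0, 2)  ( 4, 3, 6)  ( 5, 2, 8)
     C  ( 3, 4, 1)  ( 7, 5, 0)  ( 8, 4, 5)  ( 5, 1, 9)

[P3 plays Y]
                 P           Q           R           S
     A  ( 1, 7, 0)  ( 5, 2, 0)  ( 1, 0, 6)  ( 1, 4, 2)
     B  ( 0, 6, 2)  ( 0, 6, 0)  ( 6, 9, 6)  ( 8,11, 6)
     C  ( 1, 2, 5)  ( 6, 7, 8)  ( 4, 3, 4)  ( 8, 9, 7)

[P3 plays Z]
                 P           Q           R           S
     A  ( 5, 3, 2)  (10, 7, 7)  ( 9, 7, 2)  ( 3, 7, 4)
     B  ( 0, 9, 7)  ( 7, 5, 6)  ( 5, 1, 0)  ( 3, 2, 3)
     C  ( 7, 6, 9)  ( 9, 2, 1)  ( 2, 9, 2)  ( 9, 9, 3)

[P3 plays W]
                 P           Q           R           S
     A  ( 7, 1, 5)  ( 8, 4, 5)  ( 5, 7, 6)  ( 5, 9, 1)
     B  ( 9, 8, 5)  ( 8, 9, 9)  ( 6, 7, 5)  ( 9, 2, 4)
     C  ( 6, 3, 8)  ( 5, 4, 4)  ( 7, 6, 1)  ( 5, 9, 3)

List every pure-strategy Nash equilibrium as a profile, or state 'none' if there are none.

(A,P,X): not NE [P1→C gives 3>0; P2→S gives 9>4]
(A,P,Y): not NE [P3→X gives 9>0]
(A,P,Z): not NE [P1→C gives 7>5; P2→S gives 7>3; P3→X gives 9>2]
(A,P,W): not NE [P1→B gives 9>7; P2→S gives 9>1; P3→X gives 9>5]
(A,Q,X): not NE [P1→C gives 7>1; P2→S gives 9>5; P3→Z gives 7>6]
(A,Q,Y): not NE [P1→C gives 6>5; P2→P gives 7>2; P3→Z gives 7>0]
(A,Q,Z): NE
(A,Q,W): not NE [P2→S gives 9>4; P3→Z gives 7>5]
(A,R,X): not NE [P1→C gives 8>0; P2→S gives 9>4; P3→W gives 6>3]
(A,R,Y): not NE [P1→B gives 6>1; P2→P gives 7>0]
(A,R,Z): not NE [P3→W gives 6>2]
(A,R,W): not NE [P1→C gives 7>5; P2→S gives 9>7]
(A,S,X): not NE [P3→Z gives 4>0]
(A,S,Y): not NE [P1→C gives 8>1; P2→P gives 7>4; P3→Z gives 4>2]
(A,S,Z): not NE [P1→C gives 9>3]
(A,S,W): not NE [P1→B gives 9>5; P3→Z gives 4>1]
(B,P,X): not NE [P1→C gives 3>1; P3→Z gives 7>3]
(B,P,Y): not NE [P1→C gives 1>0; P2→S gives 11>6; P3→Z gives 7>2]
(B,P,Z): not NE [P1→C gives 7>0]
(B,P,W): not NE [P2→Q gives 9>8; P3→Z gives 7>5]
(B,Q,X): not NE [P1→C gives 7>0; P2→P gives 4>0; P3→W gives 9>2]
(B,Q,Y): not NE [P1→C gives 6>0; P2→S gives 11>6; P3→W gives 9>0]
(B,Q,Z): not NE [P1→A gives 10>7; P2→P gives 9>5; P3→W gives 9>6]
(B,Q,W): NE
(B,R,X): not NE [P1→C gives 8>4; P2→P gives 4>3]
(B,R,Y): not NE [P2→S gives 11>9]
(B,R,Z): not NE [P1→A gives 9>5; P2→P gives 9>1; P3→Y gives 6>0]
(B,R,W): not NE [P1→C gives 7>6; P2→Q gives 9>7; P3→Y gives 6>5]
(B,S,X): not NE [P2→P gives 4>2]
(B,S,Y): not NE [P3→X gives 8>6]
(B,S,Z): not NE [P1→C gives 9>3; P2→P gives 9>2; P3→X gives 8>3]
(B,S,W): not NE [P2→Q gives 9>2; P3→X gives 8>4]
(C,P,X): not NE [P2→Q gives 5>4; P3→Z gives 9>1]
(C,P,Y): not NE [P2→S gives 9>2; P3→Z gives 9>5]
(C,P,Z): not NE [P2→S gives 9>6]
(C,P,W): not NE [P1→B gives 9>6; P2→S gives 9>3; P3→Z gives 9>8]
(C,Q,X): not NE [P3→Y gives 8>0]
(C,Q,Y): not NE [P2→S gives 9>7]
(C,Q,Z): not NE [P1→A gives 10>9; P2→S gives 9>2; P3→Y gives 8>1]
(C,Q,W): not NE [P1→B gives 8>5; P2→S gives 9>4; P3→Y gives 8>4]
(C,R,X): not NE [P2→Q gives 5>4]
(C,R,Y): not NE [P1→B gives 6>4; P2→S gives 9>3; P3→X gives 5>4]
(C,R,Z): not NE [P1→A gives 9>2; P3→X gives 5>2]
(C,R,W): not NE [P2→S gives 9>6; P3→X gives 5>1]
(C,S,X): not NE [P2→Q gives 5>1]
(C,S,Y): not NE [P3→X gives 9>7]
(C,S,Z): not NE [P3→X gives 9>3]
(C,S,W): not NE [P1→B gives 9>5; P3→X gives 9>3]

Nash profiles: (A,Q,Z), (B,Q,W)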